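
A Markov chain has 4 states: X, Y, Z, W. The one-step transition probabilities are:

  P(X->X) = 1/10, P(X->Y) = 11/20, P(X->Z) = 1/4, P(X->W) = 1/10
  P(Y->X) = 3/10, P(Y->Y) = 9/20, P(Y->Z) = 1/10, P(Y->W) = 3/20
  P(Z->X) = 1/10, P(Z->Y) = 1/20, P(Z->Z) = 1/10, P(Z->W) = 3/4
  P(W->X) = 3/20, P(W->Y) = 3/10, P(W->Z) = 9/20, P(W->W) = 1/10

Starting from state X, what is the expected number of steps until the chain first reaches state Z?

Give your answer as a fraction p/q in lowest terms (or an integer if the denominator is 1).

Let h_i = expected steps to first reach Z from state i.
Boundary: h_Z = 0.
First-step equations for the other states:
  h_X = 1 + 1/10*h_X + 11/20*h_Y + 1/4*h_Z + 1/10*h_W
  h_Y = 1 + 3/10*h_X + 9/20*h_Y + 1/10*h_Z + 3/20*h_W
  h_W = 1 + 3/20*h_X + 3/10*h_Y + 9/20*h_Z + 1/10*h_W

Substituting h_Z = 0 and rearranging gives the linear system (I - Q) h = 1:
  [9/10, -11/20, -1/10] . (h_X, h_Y, h_W) = 1
  [-3/10, 11/20, -3/20] . (h_X, h_Y, h_W) = 1
  [-3/20, -3/10, 9/10] . (h_X, h_Y, h_W) = 1

Solving yields:
  h_X = 1780/363
  h_Y = 668/121
  h_W = 456/121

Starting state is X, so the expected hitting time is h_X = 1780/363.

Answer: 1780/363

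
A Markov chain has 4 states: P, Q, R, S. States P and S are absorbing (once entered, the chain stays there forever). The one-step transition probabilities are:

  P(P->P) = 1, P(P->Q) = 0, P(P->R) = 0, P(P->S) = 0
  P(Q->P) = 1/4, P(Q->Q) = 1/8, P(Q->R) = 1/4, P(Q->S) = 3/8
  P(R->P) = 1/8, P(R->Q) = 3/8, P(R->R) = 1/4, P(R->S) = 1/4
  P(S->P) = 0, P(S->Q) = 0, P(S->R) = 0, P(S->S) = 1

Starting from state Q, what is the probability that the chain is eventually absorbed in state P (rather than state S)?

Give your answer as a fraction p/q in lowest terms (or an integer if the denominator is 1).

Let a_i = P(absorbed in P | start in state i).
Boundary conditions: a_P = 1, a_S = 0.
For each transient state i, a_i = sum_j P(i->j) * a_j:
  a_Q = 1/4*a_P + 1/8*a_Q + 1/4*a_R + 3/8*a_S
  a_R = 1/8*a_P + 3/8*a_Q + 1/4*a_R + 1/4*a_S

Substituting a_P = 1 and a_S = 0, rearrange to (I - Q) a = r where r[i] = P(i -> P):
  [7/8, -1/4] . (a_Q, a_R) = 1/4
  [-3/8, 3/4] . (a_Q, a_R) = 1/8

Solving yields:
  a_Q = 7/18
  a_R = 13/36

Starting state is Q, so the absorption probability is a_Q = 7/18.

Answer: 7/18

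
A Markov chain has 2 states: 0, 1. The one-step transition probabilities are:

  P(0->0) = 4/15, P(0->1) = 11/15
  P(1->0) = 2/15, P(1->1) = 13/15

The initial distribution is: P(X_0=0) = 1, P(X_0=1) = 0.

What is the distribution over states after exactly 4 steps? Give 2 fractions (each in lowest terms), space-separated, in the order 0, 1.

Propagating the distribution step by step (d_{t+1} = d_t * P):
d_0 = (0=1, 1=0)
  d_1[0] = 1*4/15 + 0*2/15 = 4/15
  d_1[1] = 1*11/15 + 0*13/15 = 11/15
d_1 = (0=4/15, 1=11/15)
  d_2[0] = 4/15*4/15 + 11/15*2/15 = 38/225
  d_2[1] = 4/15*11/15 + 11/15*13/15 = 187/225
d_2 = (0=38/225, 1=187/225)
  d_3[0] = 38/225*4/15 + 187/225*2/15 = 526/3375
  d_3[1] = 38/225*11/15 + 187/225*13/15 = 2849/3375
d_3 = (0=526/3375, 1=2849/3375)
  d_4[0] = 526/3375*4/15 + 2849/3375*2/15 = 7802/50625
  d_4[1] = 526/3375*11/15 + 2849/3375*13/15 = 42823/50625
d_4 = (0=7802/50625, 1=42823/50625)

Answer: 7802/50625 42823/50625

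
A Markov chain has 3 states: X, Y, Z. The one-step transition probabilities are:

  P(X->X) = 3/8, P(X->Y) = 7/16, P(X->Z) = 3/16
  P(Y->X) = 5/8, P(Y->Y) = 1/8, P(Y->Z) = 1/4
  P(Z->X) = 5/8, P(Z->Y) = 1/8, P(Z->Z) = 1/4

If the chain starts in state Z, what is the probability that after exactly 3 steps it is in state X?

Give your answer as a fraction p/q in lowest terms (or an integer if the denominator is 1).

Computing P^3 by repeated multiplication:
P^1 =
  X: [3/8, 7/16, 3/16]
  Y: [5/8, 1/8, 1/4]
  Z: [5/8, 1/8, 1/4]
P^2 =
  X: [17/32, 31/128, 29/128]
  Y: [15/32, 41/128, 27/128]
  Z: [15/32, 41/128, 27/128]
P^3 =
  X: [63/128, 149/512, 111/512]
  Y: [65/128, 139/512, 113/512]
  Z: [65/128, 139/512, 113/512]

(P^3)[Z -> X] = 65/128

Answer: 65/128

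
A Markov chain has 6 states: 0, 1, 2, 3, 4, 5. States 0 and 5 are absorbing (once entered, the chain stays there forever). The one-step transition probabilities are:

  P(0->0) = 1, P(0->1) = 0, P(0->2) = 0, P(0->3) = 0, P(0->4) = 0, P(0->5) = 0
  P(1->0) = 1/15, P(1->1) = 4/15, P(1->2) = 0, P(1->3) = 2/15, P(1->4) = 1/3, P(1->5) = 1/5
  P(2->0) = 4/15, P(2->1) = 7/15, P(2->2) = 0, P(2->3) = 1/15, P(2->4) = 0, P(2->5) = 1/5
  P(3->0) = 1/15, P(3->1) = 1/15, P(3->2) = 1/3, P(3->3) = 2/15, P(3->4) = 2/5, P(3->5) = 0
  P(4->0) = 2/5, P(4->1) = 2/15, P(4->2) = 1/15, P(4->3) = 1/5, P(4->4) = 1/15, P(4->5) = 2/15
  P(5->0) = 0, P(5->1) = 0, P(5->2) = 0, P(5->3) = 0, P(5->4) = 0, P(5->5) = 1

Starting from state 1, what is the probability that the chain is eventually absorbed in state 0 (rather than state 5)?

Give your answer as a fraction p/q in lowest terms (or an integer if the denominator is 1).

Answer: 5491/10635

Derivation:
Let a_i = P(absorbed in 0 | start in state i).
Boundary conditions: a_0 = 1, a_5 = 0.
For each transient state i, a_i = sum_j P(i->j) * a_j:
  a_1 = 1/15*a_0 + 4/15*a_1 + 0*a_2 + 2/15*a_3 + 1/3*a_4 + 1/5*a_5
  a_2 = 4/15*a_0 + 7/15*a_1 + 0*a_2 + 1/15*a_3 + 0*a_4 + 1/5*a_5
  a_3 = 1/15*a_0 + 1/15*a_1 + 1/3*a_2 + 2/15*a_3 + 2/5*a_4 + 0*a_5
  a_4 = 2/5*a_0 + 2/15*a_1 + 1/15*a_2 + 1/5*a_3 + 1/15*a_4 + 2/15*a_5

Substituting a_0 = 1 and a_5 = 0, rearrange to (I - Q) a = r where r[i] = P(i -> 0):
  [11/15, 0, -2/15, -1/3] . (a_1, a_2, a_3, a_4) = 1/15
  [-7/15, 1, -1/15, 0] . (a_1, a_2, a_3, a_4) = 4/15
  [-1/15, -1/3, 13/15, -2/5] . (a_1, a_2, a_3, a_4) = 1/15
  [-2/15, -1/15, -1/5, 14/15] . (a_1, a_2, a_3, a_4) = 2/5

Solving yields:
  a_1 = 5491/10635
  a_2 = 11707/21270
  a_3 = 13651/21270
  a_4 = 7223/10635

Starting state is 1, so the absorption probability is a_1 = 5491/10635.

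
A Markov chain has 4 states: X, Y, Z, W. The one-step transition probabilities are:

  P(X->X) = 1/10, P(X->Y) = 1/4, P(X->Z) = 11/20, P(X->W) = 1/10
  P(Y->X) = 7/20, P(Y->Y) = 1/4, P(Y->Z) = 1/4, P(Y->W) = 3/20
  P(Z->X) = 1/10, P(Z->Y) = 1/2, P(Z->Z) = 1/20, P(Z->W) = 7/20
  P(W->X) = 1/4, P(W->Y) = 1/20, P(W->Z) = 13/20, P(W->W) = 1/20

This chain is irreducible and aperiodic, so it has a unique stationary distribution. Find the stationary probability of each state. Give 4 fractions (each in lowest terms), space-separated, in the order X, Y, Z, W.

Answer: 187/930 109/372 149/465 23/124

Derivation:
The stationary distribution satisfies pi = pi * P, i.e.:
  pi_X = 1/10*pi_X + 7/20*pi_Y + 1/10*pi_Z + 1/4*pi_W
  pi_Y = 1/4*pi_X + 1/4*pi_Y + 1/2*pi_Z + 1/20*pi_W
  pi_Z = 11/20*pi_X + 1/4*pi_Y + 1/20*pi_Z + 13/20*pi_W
  pi_W = 1/10*pi_X + 3/20*pi_Y + 7/20*pi_Z + 1/20*pi_W
with normalization: pi_X + pi_Y + pi_Z + pi_W = 1.

Using the first 3 balance equations plus normalization, the linear system A*pi = b is:
  [-9/10, 7/20, 1/10, 1/4] . pi = 0
  [1/4, -3/4, 1/2, 1/20] . pi = 0
  [11/20, 1/4, -19/20, 13/20] . pi = 0
  [1, 1, 1, 1] . pi = 1

Solving yields:
  pi_X = 187/930
  pi_Y = 109/372
  pi_Z = 149/465
  pi_W = 23/124

Verification (pi * P):
  187/930*1/10 + 109/372*7/20 + 149/465*1/10 + 23/124*1/4 = 187/930 = pi_X  (ok)
  187/930*1/4 + 109/372*1/4 + 149/465*1/2 + 23/124*1/20 = 109/372 = pi_Y  (ok)
  187/930*11/20 + 109/372*1/4 + 149/465*1/20 + 23/124*13/20 = 149/465 = pi_Z  (ok)
  187/930*1/10 + 109/372*3/20 + 149/465*7/20 + 23/124*1/20 = 23/124 = pi_W  (ok)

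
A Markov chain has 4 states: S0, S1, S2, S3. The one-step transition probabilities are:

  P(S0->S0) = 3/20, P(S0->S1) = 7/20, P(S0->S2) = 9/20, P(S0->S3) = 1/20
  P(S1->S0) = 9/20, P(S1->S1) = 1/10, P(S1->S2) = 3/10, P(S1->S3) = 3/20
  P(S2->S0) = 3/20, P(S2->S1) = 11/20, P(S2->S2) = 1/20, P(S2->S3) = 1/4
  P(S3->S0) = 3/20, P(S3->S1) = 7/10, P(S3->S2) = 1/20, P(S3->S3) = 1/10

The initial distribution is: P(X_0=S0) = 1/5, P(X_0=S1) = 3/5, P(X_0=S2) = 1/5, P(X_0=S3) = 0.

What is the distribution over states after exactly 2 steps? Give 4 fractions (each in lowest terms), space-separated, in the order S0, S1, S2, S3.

Answer: 111/500 797/2000 121/500 11/80

Derivation:
Propagating the distribution step by step (d_{t+1} = d_t * P):
d_0 = (S0=1/5, S1=3/5, S2=1/5, S3=0)
  d_1[S0] = 1/5*3/20 + 3/5*9/20 + 1/5*3/20 + 0*3/20 = 33/100
  d_1[S1] = 1/5*7/20 + 3/5*1/10 + 1/5*11/20 + 0*7/10 = 6/25
  d_1[S2] = 1/5*9/20 + 3/5*3/10 + 1/5*1/20 + 0*1/20 = 7/25
  d_1[S3] = 1/5*1/20 + 3/5*3/20 + 1/5*1/4 + 0*1/10 = 3/20
d_1 = (S0=33/100, S1=6/25, S2=7/25, S3=3/20)
  d_2[S0] = 33/100*3/20 + 6/25*9/20 + 7/25*3/20 + 3/20*3/20 = 111/500
  d_2[S1] = 33/100*7/20 + 6/25*1/10 + 7/25*11/20 + 3/20*7/10 = 797/2000
  d_2[S2] = 33/100*9/20 + 6/25*3/10 + 7/25*1/20 + 3/20*1/20 = 121/500
  d_2[S3] = 33/100*1/20 + 6/25*3/20 + 7/25*1/4 + 3/20*1/10 = 11/80
d_2 = (S0=111/500, S1=797/2000, S2=121/500, S3=11/80)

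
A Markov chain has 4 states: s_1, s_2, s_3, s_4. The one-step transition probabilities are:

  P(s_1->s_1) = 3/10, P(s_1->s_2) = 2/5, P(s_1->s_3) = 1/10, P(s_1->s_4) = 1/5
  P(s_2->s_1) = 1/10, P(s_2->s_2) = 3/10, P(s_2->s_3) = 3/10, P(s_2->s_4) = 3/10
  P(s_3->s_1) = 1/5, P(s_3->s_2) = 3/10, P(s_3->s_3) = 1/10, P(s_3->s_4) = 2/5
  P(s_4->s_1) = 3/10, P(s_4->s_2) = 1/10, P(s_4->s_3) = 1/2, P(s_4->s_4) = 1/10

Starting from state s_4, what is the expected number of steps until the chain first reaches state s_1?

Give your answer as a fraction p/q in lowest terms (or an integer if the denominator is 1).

Answer: 580/131

Derivation:
Let h_i = expected steps to first reach s_1 from state i.
Boundary: h_s_1 = 0.
First-step equations for the other states:
  h_s_2 = 1 + 1/10*h_s_1 + 3/10*h_s_2 + 3/10*h_s_3 + 3/10*h_s_4
  h_s_3 = 1 + 1/5*h_s_1 + 3/10*h_s_2 + 1/10*h_s_3 + 2/5*h_s_4
  h_s_4 = 1 + 3/10*h_s_1 + 1/10*h_s_2 + 1/2*h_s_3 + 1/10*h_s_4

Substituting h_s_1 = 0 and rearranging gives the linear system (I - Q) h = 1:
  [7/10, -3/10, -3/10] . (h_s_2, h_s_3, h_s_4) = 1
  [-3/10, 9/10, -2/5] . (h_s_2, h_s_3, h_s_4) = 1
  [-1/10, -1/2, 9/10] . (h_s_2, h_s_3, h_s_4) = 1

Solving yields:
  h_s_2 = 710/131
  h_s_3 = 640/131
  h_s_4 = 580/131

Starting state is s_4, so the expected hitting time is h_s_4 = 580/131.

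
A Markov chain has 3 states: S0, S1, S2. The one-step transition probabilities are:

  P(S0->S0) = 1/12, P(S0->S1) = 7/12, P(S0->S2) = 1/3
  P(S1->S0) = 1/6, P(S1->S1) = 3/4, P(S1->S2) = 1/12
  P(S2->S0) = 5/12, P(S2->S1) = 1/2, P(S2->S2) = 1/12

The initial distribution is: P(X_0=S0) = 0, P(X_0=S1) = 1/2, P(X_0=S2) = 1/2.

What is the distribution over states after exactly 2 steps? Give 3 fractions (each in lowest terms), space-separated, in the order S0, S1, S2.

Answer: 47/288 49/72 5/32

Derivation:
Propagating the distribution step by step (d_{t+1} = d_t * P):
d_0 = (S0=0, S1=1/2, S2=1/2)
  d_1[S0] = 0*1/12 + 1/2*1/6 + 1/2*5/12 = 7/24
  d_1[S1] = 0*7/12 + 1/2*3/4 + 1/2*1/2 = 5/8
  d_1[S2] = 0*1/3 + 1/2*1/12 + 1/2*1/12 = 1/12
d_1 = (S0=7/24, S1=5/8, S2=1/12)
  d_2[S0] = 7/24*1/12 + 5/8*1/6 + 1/12*5/12 = 47/288
  d_2[S1] = 7/24*7/12 + 5/8*3/4 + 1/12*1/2 = 49/72
  d_2[S2] = 7/24*1/3 + 5/8*1/12 + 1/12*1/12 = 5/32
d_2 = (S0=47/288, S1=49/72, S2=5/32)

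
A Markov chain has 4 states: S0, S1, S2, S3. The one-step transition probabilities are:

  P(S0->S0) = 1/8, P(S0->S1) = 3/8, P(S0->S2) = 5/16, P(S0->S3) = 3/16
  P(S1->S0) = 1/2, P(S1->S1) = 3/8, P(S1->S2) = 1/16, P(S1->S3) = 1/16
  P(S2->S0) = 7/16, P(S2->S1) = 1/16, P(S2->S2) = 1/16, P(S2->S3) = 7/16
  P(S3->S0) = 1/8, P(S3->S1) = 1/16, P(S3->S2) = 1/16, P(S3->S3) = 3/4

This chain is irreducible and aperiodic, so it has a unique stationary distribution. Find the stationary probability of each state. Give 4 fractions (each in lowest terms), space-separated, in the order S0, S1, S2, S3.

The stationary distribution satisfies pi = pi * P, i.e.:
  pi_S0 = 1/8*pi_S0 + 1/2*pi_S1 + 7/16*pi_S2 + 1/8*pi_S3
  pi_S1 = 3/8*pi_S0 + 3/8*pi_S1 + 1/16*pi_S2 + 1/16*pi_S3
  pi_S2 = 5/16*pi_S0 + 1/16*pi_S1 + 1/16*pi_S2 + 1/16*pi_S3
  pi_S3 = 3/16*pi_S0 + 1/16*pi_S1 + 7/16*pi_S2 + 3/4*pi_S3
with normalization: pi_S0 + pi_S1 + pi_S2 + pi_S3 = 1.

Using the first 3 balance equations plus normalization, the linear system A*pi = b is:
  [-7/8, 1/2, 7/16, 1/8] . pi = 0
  [3/8, -5/8, 1/16, 1/16] . pi = 0
  [5/16, 1/16, -15/16, 1/16] . pi = 0
  [1, 1, 1, 1] . pi = 1

Solving yields:
  pi_S0 = 503/2116
  pi_S1 = 421/2116
  pi_S2 = 129/1058
  pi_S3 = 467/1058

Verification (pi * P):
  503/2116*1/8 + 421/2116*1/2 + 129/1058*7/16 + 467/1058*1/8 = 503/2116 = pi_S0  (ok)
  503/2116*3/8 + 421/2116*3/8 + 129/1058*1/16 + 467/1058*1/16 = 421/2116 = pi_S1  (ok)
  503/2116*5/16 + 421/2116*1/16 + 129/1058*1/16 + 467/1058*1/16 = 129/1058 = pi_S2  (ok)
  503/2116*3/16 + 421/2116*1/16 + 129/1058*7/16 + 467/1058*3/4 = 467/1058 = pi_S3  (ok)

Answer: 503/2116 421/2116 129/1058 467/1058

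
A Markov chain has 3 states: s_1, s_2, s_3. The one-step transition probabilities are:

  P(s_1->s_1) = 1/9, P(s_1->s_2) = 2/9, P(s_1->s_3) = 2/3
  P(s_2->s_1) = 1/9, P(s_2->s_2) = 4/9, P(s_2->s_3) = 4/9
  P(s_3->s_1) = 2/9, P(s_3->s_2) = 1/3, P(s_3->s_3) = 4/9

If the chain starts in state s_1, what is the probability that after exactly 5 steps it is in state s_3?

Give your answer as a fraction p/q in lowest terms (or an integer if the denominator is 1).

Computing P^5 by repeated multiplication:
P^1 =
  s_1: [1/9, 2/9, 2/3]
  s_2: [1/9, 4/9, 4/9]
  s_3: [2/9, 1/3, 4/9]
P^2 =
  s_1: [5/27, 28/81, 38/81]
  s_2: [13/81, 10/27, 38/81]
  s_3: [13/81, 28/81, 40/81]
P^3 =
  s_1: [119/729, 256/729, 118/243]
  s_2: [119/729, 260/729, 350/729]
  s_3: [121/729, 86/243, 350/729]
P^4 =
  s_1: [361/2187, 2324/6561, 3154/6561]
  s_2: [1079/6561, 776/2187, 3154/6561]
  s_3: [1079/6561, 2324/6561, 3158/6561]
P^5 =
  s_1: [9715/59049, 20924/59049, 9470/19683]
  s_2: [9715/59049, 20932/59049, 28402/59049]
  s_3: [9719/59049, 6976/19683, 28402/59049]

(P^5)[s_1 -> s_3] = 9470/19683

Answer: 9470/19683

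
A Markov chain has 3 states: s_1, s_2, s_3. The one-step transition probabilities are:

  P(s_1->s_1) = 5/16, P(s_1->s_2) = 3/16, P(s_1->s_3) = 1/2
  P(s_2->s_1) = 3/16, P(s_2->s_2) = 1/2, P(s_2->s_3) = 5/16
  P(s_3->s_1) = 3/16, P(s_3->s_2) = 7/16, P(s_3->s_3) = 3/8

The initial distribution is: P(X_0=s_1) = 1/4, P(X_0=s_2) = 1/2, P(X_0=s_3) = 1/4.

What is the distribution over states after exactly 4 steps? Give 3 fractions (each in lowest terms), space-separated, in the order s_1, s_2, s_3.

Propagating the distribution step by step (d_{t+1} = d_t * P):
d_0 = (s_1=1/4, s_2=1/2, s_3=1/4)
  d_1[s_1] = 1/4*5/16 + 1/2*3/16 + 1/4*3/16 = 7/32
  d_1[s_2] = 1/4*3/16 + 1/2*1/2 + 1/4*7/16 = 13/32
  d_1[s_3] = 1/4*1/2 + 1/2*5/16 + 1/4*3/8 = 3/8
d_1 = (s_1=7/32, s_2=13/32, s_3=3/8)
  d_2[s_1] = 7/32*5/16 + 13/32*3/16 + 3/8*3/16 = 55/256
  d_2[s_2] = 7/32*3/16 + 13/32*1/2 + 3/8*7/16 = 209/512
  d_2[s_3] = 7/32*1/2 + 13/32*5/16 + 3/8*3/8 = 193/512
d_2 = (s_1=55/256, s_2=209/512, s_3=193/512)
  d_3[s_1] = 55/256*5/16 + 209/512*3/16 + 193/512*3/16 = 439/2048
  d_3[s_2] = 55/256*3/16 + 209/512*1/2 + 193/512*7/16 = 3353/8192
  d_3[s_3] = 55/256*1/2 + 209/512*5/16 + 193/512*3/8 = 3083/8192
d_3 = (s_1=439/2048, s_2=3353/8192, s_3=3083/8192)
  d_4[s_1] = 439/2048*5/16 + 3353/8192*3/16 + 3083/8192*3/16 = 3511/16384
  d_4[s_2] = 439/2048*3/16 + 3353/8192*1/2 + 3083/8192*7/16 = 53673/131072
  d_4[s_3] = 439/2048*1/2 + 3353/8192*5/16 + 3083/8192*3/8 = 49311/131072
d_4 = (s_1=3511/16384, s_2=53673/131072, s_3=49311/131072)

Answer: 3511/16384 53673/131072 49311/131072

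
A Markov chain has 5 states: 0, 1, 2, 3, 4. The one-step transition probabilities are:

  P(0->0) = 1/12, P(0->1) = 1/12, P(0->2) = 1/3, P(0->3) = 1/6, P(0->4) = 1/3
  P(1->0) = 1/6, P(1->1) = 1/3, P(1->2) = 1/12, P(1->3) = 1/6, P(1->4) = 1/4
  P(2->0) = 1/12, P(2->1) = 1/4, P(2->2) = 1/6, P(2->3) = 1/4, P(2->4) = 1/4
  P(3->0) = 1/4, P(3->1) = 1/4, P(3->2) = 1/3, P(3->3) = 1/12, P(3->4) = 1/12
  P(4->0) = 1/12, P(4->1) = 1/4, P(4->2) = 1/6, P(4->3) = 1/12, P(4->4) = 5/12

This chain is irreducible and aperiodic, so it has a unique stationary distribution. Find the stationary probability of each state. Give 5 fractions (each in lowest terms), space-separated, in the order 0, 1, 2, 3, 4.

Answer: 593/4612 575/2306 1769/9224 677/4612 2615/9224

Derivation:
The stationary distribution satisfies pi = pi * P, i.e.:
  pi_0 = 1/12*pi_0 + 1/6*pi_1 + 1/12*pi_2 + 1/4*pi_3 + 1/12*pi_4
  pi_1 = 1/12*pi_0 + 1/3*pi_1 + 1/4*pi_2 + 1/4*pi_3 + 1/4*pi_4
  pi_2 = 1/3*pi_0 + 1/12*pi_1 + 1/6*pi_2 + 1/3*pi_3 + 1/6*pi_4
  pi_3 = 1/6*pi_0 + 1/6*pi_1 + 1/4*pi_2 + 1/12*pi_3 + 1/12*pi_4
  pi_4 = 1/3*pi_0 + 1/4*pi_1 + 1/4*pi_2 + 1/12*pi_3 + 5/12*pi_4
with normalization: pi_0 + pi_1 + pi_2 + pi_3 + pi_4 = 1.

Using the first 4 balance equations plus normalization, the linear system A*pi = b is:
  [-11/12, 1/6, 1/12, 1/4, 1/12] . pi = 0
  [1/12, -2/3, 1/4, 1/4, 1/4] . pi = 0
  [1/3, 1/12, -5/6, 1/3, 1/6] . pi = 0
  [1/6, 1/6, 1/4, -11/12, 1/12] . pi = 0
  [1, 1, 1, 1, 1] . pi = 1

Solving yields:
  pi_0 = 593/4612
  pi_1 = 575/2306
  pi_2 = 1769/9224
  pi_3 = 677/4612
  pi_4 = 2615/9224

Verification (pi * P):
  593/4612*1/12 + 575/2306*1/6 + 1769/9224*1/12 + 677/4612*1/4 + 2615/9224*1/12 = 593/4612 = pi_0  (ok)
  593/4612*1/12 + 575/2306*1/3 + 1769/9224*1/4 + 677/4612*1/4 + 2615/9224*1/4 = 575/2306 = pi_1  (ok)
  593/4612*1/3 + 575/2306*1/12 + 1769/9224*1/6 + 677/4612*1/3 + 2615/9224*1/6 = 1769/9224 = pi_2  (ok)
  593/4612*1/6 + 575/2306*1/6 + 1769/9224*1/4 + 677/4612*1/12 + 2615/9224*1/12 = 677/4612 = pi_3  (ok)
  593/4612*1/3 + 575/2306*1/4 + 1769/9224*1/4 + 677/4612*1/12 + 2615/9224*5/12 = 2615/9224 = pi_4  (ok)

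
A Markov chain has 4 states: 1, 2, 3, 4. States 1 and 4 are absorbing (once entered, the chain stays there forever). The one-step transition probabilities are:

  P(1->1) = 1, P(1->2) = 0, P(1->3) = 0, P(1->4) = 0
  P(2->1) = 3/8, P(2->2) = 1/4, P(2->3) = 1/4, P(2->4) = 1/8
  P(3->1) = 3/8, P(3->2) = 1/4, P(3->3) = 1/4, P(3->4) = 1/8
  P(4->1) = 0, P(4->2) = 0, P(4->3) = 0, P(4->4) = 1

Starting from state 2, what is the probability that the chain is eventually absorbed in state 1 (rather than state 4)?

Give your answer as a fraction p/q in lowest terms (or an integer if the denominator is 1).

Let a_i = P(absorbed in 1 | start in state i).
Boundary conditions: a_1 = 1, a_4 = 0.
For each transient state i, a_i = sum_j P(i->j) * a_j:
  a_2 = 3/8*a_1 + 1/4*a_2 + 1/4*a_3 + 1/8*a_4
  a_3 = 3/8*a_1 + 1/4*a_2 + 1/4*a_3 + 1/8*a_4

Substituting a_1 = 1 and a_4 = 0, rearrange to (I - Q) a = r where r[i] = P(i -> 1):
  [3/4, -1/4] . (a_2, a_3) = 3/8
  [-1/4, 3/4] . (a_2, a_3) = 3/8

Solving yields:
  a_2 = 3/4
  a_3 = 3/4

Starting state is 2, so the absorption probability is a_2 = 3/4.

Answer: 3/4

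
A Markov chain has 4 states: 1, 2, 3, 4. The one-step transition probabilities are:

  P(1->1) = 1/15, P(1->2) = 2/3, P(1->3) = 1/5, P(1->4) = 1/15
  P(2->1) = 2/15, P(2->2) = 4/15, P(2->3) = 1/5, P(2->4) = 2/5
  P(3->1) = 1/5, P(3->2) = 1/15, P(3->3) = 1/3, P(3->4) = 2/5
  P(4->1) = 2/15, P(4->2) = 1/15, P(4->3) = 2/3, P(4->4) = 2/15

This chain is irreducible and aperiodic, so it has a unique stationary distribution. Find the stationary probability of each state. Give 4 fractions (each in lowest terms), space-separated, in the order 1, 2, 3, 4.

The stationary distribution satisfies pi = pi * P, i.e.:
  pi_1 = 1/15*pi_1 + 2/15*pi_2 + 1/5*pi_3 + 2/15*pi_4
  pi_2 = 2/3*pi_1 + 4/15*pi_2 + 1/15*pi_3 + 1/15*pi_4
  pi_3 = 1/5*pi_1 + 1/5*pi_2 + 1/3*pi_3 + 2/3*pi_4
  pi_4 = 1/15*pi_1 + 2/5*pi_2 + 2/5*pi_3 + 2/15*pi_4
with normalization: pi_1 + pi_2 + pi_3 + pi_4 = 1.

Using the first 3 balance equations plus normalization, the linear system A*pi = b is:
  [-14/15, 2/15, 1/5, 2/15] . pi = 0
  [2/3, -11/15, 1/15, 1/15] . pi = 0
  [1/5, 1/5, -2/3, 2/3] . pi = 0
  [1, 1, 1, 1] . pi = 1

Solving yields:
  pi_1 = 593/3987
  pi_2 = 259/1329
  pi_3 = 1514/3987
  pi_4 = 1103/3987

Verification (pi * P):
  593/3987*1/15 + 259/1329*2/15 + 1514/3987*1/5 + 1103/3987*2/15 = 593/3987 = pi_1  (ok)
  593/3987*2/3 + 259/1329*4/15 + 1514/3987*1/15 + 1103/3987*1/15 = 259/1329 = pi_2  (ok)
  593/3987*1/5 + 259/1329*1/5 + 1514/3987*1/3 + 1103/3987*2/3 = 1514/3987 = pi_3  (ok)
  593/3987*1/15 + 259/1329*2/5 + 1514/3987*2/5 + 1103/3987*2/15 = 1103/3987 = pi_4  (ok)

Answer: 593/3987 259/1329 1514/3987 1103/3987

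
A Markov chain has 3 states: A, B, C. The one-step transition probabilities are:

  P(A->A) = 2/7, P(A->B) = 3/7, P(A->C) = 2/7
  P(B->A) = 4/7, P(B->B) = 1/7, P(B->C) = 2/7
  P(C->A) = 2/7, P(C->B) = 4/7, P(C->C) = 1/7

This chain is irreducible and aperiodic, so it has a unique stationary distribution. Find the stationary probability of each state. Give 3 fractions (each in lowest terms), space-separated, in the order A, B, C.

Answer: 7/18 13/36 1/4

Derivation:
The stationary distribution satisfies pi = pi * P, i.e.:
  pi_A = 2/7*pi_A + 4/7*pi_B + 2/7*pi_C
  pi_B = 3/7*pi_A + 1/7*pi_B + 4/7*pi_C
  pi_C = 2/7*pi_A + 2/7*pi_B + 1/7*pi_C
with normalization: pi_A + pi_B + pi_C = 1.

Using the first 2 balance equations plus normalization, the linear system A*pi = b is:
  [-5/7, 4/7, 2/7] . pi = 0
  [3/7, -6/7, 4/7] . pi = 0
  [1, 1, 1] . pi = 1

Solving yields:
  pi_A = 7/18
  pi_B = 13/36
  pi_C = 1/4

Verification (pi * P):
  7/18*2/7 + 13/36*4/7 + 1/4*2/7 = 7/18 = pi_A  (ok)
  7/18*3/7 + 13/36*1/7 + 1/4*4/7 = 13/36 = pi_B  (ok)
  7/18*2/7 + 13/36*2/7 + 1/4*1/7 = 1/4 = pi_C  (ok)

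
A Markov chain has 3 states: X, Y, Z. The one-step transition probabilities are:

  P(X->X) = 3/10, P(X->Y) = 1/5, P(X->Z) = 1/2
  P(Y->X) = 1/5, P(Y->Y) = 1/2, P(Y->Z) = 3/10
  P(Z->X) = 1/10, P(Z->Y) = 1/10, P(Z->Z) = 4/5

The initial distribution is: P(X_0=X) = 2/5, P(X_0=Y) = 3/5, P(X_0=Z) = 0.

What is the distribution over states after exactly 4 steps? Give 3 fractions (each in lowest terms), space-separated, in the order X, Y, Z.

Answer: 7793/50000 2601/12500 31803/50000

Derivation:
Propagating the distribution step by step (d_{t+1} = d_t * P):
d_0 = (X=2/5, Y=3/5, Z=0)
  d_1[X] = 2/5*3/10 + 3/5*1/5 + 0*1/10 = 6/25
  d_1[Y] = 2/5*1/5 + 3/5*1/2 + 0*1/10 = 19/50
  d_1[Z] = 2/5*1/2 + 3/5*3/10 + 0*4/5 = 19/50
d_1 = (X=6/25, Y=19/50, Z=19/50)
  d_2[X] = 6/25*3/10 + 19/50*1/5 + 19/50*1/10 = 93/500
  d_2[Y] = 6/25*1/5 + 19/50*1/2 + 19/50*1/10 = 69/250
  d_2[Z] = 6/25*1/2 + 19/50*3/10 + 19/50*4/5 = 269/500
d_2 = (X=93/500, Y=69/250, Z=269/500)
  d_3[X] = 93/500*3/10 + 69/250*1/5 + 269/500*1/10 = 103/625
  d_3[Y] = 93/500*1/5 + 69/250*1/2 + 269/500*1/10 = 229/1000
  d_3[Z] = 93/500*1/2 + 69/250*3/10 + 269/500*4/5 = 3031/5000
d_3 = (X=103/625, Y=229/1000, Z=3031/5000)
  d_4[X] = 103/625*3/10 + 229/1000*1/5 + 3031/5000*1/10 = 7793/50000
  d_4[Y] = 103/625*1/5 + 229/1000*1/2 + 3031/5000*1/10 = 2601/12500
  d_4[Z] = 103/625*1/2 + 229/1000*3/10 + 3031/5000*4/5 = 31803/50000
d_4 = (X=7793/50000, Y=2601/12500, Z=31803/50000)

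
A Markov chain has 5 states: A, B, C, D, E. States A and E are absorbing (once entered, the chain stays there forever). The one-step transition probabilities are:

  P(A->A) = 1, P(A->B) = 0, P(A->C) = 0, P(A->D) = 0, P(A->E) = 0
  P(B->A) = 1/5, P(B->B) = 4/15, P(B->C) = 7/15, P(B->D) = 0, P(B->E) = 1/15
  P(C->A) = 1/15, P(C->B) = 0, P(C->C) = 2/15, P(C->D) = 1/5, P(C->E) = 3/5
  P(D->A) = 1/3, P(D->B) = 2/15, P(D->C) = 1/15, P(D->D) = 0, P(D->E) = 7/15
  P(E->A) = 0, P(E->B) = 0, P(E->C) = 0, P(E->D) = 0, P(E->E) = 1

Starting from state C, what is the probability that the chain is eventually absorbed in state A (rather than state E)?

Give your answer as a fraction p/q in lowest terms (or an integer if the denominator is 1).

Answer: 58/345

Derivation:
Let a_i = P(absorbed in A | start in state i).
Boundary conditions: a_A = 1, a_E = 0.
For each transient state i, a_i = sum_j P(i->j) * a_j:
  a_B = 1/5*a_A + 4/15*a_B + 7/15*a_C + 0*a_D + 1/15*a_E
  a_C = 1/15*a_A + 0*a_B + 2/15*a_C + 1/5*a_D + 3/5*a_E
  a_D = 1/3*a_A + 2/15*a_B + 1/15*a_C + 0*a_D + 7/15*a_E

Substituting a_A = 1 and a_E = 0, rearrange to (I - Q) a = r where r[i] = P(i -> A):
  [11/15, -7/15, 0] . (a_B, a_C, a_D) = 1/5
  [0, 13/15, -1/5] . (a_B, a_C, a_D) = 1/15
  [-2/15, -1/15, 1] . (a_B, a_C, a_D) = 1/3

Solving yields:
  a_B = 131/345
  a_C = 58/345
  a_D = 409/1035

Starting state is C, so the absorption probability is a_C = 58/345.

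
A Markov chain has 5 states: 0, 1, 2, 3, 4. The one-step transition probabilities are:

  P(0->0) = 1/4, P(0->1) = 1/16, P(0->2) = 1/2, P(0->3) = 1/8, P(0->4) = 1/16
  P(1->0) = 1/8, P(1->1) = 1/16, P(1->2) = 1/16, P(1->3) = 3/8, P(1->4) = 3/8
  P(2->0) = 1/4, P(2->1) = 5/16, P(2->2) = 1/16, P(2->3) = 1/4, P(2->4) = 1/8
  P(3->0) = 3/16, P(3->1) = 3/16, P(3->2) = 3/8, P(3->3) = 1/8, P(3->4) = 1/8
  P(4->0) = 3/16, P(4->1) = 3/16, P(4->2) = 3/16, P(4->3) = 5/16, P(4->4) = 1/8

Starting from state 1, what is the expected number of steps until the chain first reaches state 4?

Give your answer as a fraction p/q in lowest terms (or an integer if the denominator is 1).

Let h_i = expected steps to first reach 4 from state i.
Boundary: h_4 = 0.
First-step equations for the other states:
  h_0 = 1 + 1/4*h_0 + 1/16*h_1 + 1/2*h_2 + 1/8*h_3 + 1/16*h_4
  h_1 = 1 + 1/8*h_0 + 1/16*h_1 + 1/16*h_2 + 3/8*h_3 + 3/8*h_4
  h_2 = 1 + 1/4*h_0 + 5/16*h_1 + 1/16*h_2 + 1/4*h_3 + 1/8*h_4
  h_3 = 1 + 3/16*h_0 + 3/16*h_1 + 3/8*h_2 + 1/8*h_3 + 1/8*h_4

Substituting h_4 = 0 and rearranging gives the linear system (I - Q) h = 1:
  [3/4, -1/16, -1/2, -1/8] . (h_0, h_1, h_2, h_3) = 1
  [-1/8, 15/16, -1/16, -3/8] . (h_0, h_1, h_2, h_3) = 1
  [-1/4, -5/16, 15/16, -1/4] . (h_0, h_1, h_2, h_3) = 1
  [-3/16, -3/16, -3/8, 7/8] . (h_0, h_1, h_2, h_3) = 1

Solving yields:
  h_0 = 16736/2377
  h_1 = 11888/2377
  h_2 = 15040/2377
  h_3 = 15296/2377

Starting state is 1, so the expected hitting time is h_1 = 11888/2377.

Answer: 11888/2377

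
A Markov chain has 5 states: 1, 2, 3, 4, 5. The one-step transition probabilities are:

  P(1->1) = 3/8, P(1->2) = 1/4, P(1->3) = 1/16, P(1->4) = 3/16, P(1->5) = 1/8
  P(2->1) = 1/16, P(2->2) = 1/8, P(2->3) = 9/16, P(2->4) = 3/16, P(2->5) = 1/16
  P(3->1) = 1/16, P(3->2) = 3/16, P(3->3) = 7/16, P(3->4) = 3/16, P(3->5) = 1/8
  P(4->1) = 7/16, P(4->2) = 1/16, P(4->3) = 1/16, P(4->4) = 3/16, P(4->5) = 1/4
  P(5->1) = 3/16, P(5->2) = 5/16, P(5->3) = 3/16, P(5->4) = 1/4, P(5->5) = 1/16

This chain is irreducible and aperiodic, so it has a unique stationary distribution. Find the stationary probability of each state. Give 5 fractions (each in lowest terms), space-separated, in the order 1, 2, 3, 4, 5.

Answer: 5626/25429 4622/25429 13803/50858 9949/50858 3305/25429

Derivation:
The stationary distribution satisfies pi = pi * P, i.e.:
  pi_1 = 3/8*pi_1 + 1/16*pi_2 + 1/16*pi_3 + 7/16*pi_4 + 3/16*pi_5
  pi_2 = 1/4*pi_1 + 1/8*pi_2 + 3/16*pi_3 + 1/16*pi_4 + 5/16*pi_5
  pi_3 = 1/16*pi_1 + 9/16*pi_2 + 7/16*pi_3 + 1/16*pi_4 + 3/16*pi_5
  pi_4 = 3/16*pi_1 + 3/16*pi_2 + 3/16*pi_3 + 3/16*pi_4 + 1/4*pi_5
  pi_5 = 1/8*pi_1 + 1/16*pi_2 + 1/8*pi_3 + 1/4*pi_4 + 1/16*pi_5
with normalization: pi_1 + pi_2 + pi_3 + pi_4 + pi_5 = 1.

Using the first 4 balance equations plus normalization, the linear system A*pi = b is:
  [-5/8, 1/16, 1/16, 7/16, 3/16] . pi = 0
  [1/4, -7/8, 3/16, 1/16, 5/16] . pi = 0
  [1/16, 9/16, -9/16, 1/16, 3/16] . pi = 0
  [3/16, 3/16, 3/16, -13/16, 1/4] . pi = 0
  [1, 1, 1, 1, 1] . pi = 1

Solving yields:
  pi_1 = 5626/25429
  pi_2 = 4622/25429
  pi_3 = 13803/50858
  pi_4 = 9949/50858
  pi_5 = 3305/25429

Verification (pi * P):
  5626/25429*3/8 + 4622/25429*1/16 + 13803/50858*1/16 + 9949/50858*7/16 + 3305/25429*3/16 = 5626/25429 = pi_1  (ok)
  5626/25429*1/4 + 4622/25429*1/8 + 13803/50858*3/16 + 9949/50858*1/16 + 3305/25429*5/16 = 4622/25429 = pi_2  (ok)
  5626/25429*1/16 + 4622/25429*9/16 + 13803/50858*7/16 + 9949/50858*1/16 + 3305/25429*3/16 = 13803/50858 = pi_3  (ok)
  5626/25429*3/16 + 4622/25429*3/16 + 13803/50858*3/16 + 9949/50858*3/16 + 3305/25429*1/4 = 9949/50858 = pi_4  (ok)
  5626/25429*1/8 + 4622/25429*1/16 + 13803/50858*1/8 + 9949/50858*1/4 + 3305/25429*1/16 = 3305/25429 = pi_5  (ok)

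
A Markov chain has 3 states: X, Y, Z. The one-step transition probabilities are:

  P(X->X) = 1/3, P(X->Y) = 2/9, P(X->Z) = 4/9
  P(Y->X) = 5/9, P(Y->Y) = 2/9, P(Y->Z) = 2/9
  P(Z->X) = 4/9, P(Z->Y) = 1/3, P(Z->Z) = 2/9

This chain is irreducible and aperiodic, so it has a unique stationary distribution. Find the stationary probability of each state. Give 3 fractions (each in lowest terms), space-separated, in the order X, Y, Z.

Answer: 43/101 26/101 32/101

Derivation:
The stationary distribution satisfies pi = pi * P, i.e.:
  pi_X = 1/3*pi_X + 5/9*pi_Y + 4/9*pi_Z
  pi_Y = 2/9*pi_X + 2/9*pi_Y + 1/3*pi_Z
  pi_Z = 4/9*pi_X + 2/9*pi_Y + 2/9*pi_Z
with normalization: pi_X + pi_Y + pi_Z = 1.

Using the first 2 balance equations plus normalization, the linear system A*pi = b is:
  [-2/3, 5/9, 4/9] . pi = 0
  [2/9, -7/9, 1/3] . pi = 0
  [1, 1, 1] . pi = 1

Solving yields:
  pi_X = 43/101
  pi_Y = 26/101
  pi_Z = 32/101

Verification (pi * P):
  43/101*1/3 + 26/101*5/9 + 32/101*4/9 = 43/101 = pi_X  (ok)
  43/101*2/9 + 26/101*2/9 + 32/101*1/3 = 26/101 = pi_Y  (ok)
  43/101*4/9 + 26/101*2/9 + 32/101*2/9 = 32/101 = pi_Z  (ok)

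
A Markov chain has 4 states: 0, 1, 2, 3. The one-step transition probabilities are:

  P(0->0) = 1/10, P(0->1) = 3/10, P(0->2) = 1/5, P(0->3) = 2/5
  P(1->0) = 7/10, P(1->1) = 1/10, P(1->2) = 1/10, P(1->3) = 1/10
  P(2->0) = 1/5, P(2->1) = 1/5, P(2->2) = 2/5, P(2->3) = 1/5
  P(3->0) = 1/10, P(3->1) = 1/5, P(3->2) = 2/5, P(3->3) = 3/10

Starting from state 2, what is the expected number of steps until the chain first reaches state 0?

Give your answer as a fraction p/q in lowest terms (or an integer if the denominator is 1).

Answer: 495/134

Derivation:
Let h_i = expected steps to first reach 0 from state i.
Boundary: h_0 = 0.
First-step equations for the other states:
  h_1 = 1 + 7/10*h_0 + 1/10*h_1 + 1/10*h_2 + 1/10*h_3
  h_2 = 1 + 1/5*h_0 + 1/5*h_1 + 2/5*h_2 + 1/5*h_3
  h_3 = 1 + 1/10*h_0 + 1/5*h_1 + 2/5*h_2 + 3/10*h_3

Substituting h_0 = 0 and rearranging gives the linear system (I - Q) h = 1:
  [9/10, -1/10, -1/10] . (h_1, h_2, h_3) = 1
  [-1/5, 3/5, -1/5] . (h_1, h_2, h_3) = 1
  [-1/5, -2/5, 7/10] . (h_1, h_2, h_3) = 1

Solving yields:
  h_1 = 265/134
  h_2 = 495/134
  h_3 = 275/67

Starting state is 2, so the expected hitting time is h_2 = 495/134.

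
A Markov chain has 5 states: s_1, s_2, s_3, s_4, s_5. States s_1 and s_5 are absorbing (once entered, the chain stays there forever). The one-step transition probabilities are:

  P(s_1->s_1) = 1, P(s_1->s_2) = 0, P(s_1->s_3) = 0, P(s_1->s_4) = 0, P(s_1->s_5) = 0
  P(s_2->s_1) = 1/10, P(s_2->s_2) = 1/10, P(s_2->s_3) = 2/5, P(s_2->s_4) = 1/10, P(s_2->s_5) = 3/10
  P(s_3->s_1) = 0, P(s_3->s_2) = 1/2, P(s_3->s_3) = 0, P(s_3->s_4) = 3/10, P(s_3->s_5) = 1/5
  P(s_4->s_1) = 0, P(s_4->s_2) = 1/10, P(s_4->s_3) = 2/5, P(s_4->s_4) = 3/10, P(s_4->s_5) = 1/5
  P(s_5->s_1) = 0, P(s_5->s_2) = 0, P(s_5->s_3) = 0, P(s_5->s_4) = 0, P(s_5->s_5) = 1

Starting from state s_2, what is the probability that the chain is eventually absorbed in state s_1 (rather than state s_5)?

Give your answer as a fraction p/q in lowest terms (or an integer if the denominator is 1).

Let a_i = P(absorbed in s_1 | start in state i).
Boundary conditions: a_s_1 = 1, a_s_5 = 0.
For each transient state i, a_i = sum_j P(i->j) * a_j:
  a_s_2 = 1/10*a_s_1 + 1/10*a_s_2 + 2/5*a_s_3 + 1/10*a_s_4 + 3/10*a_s_5
  a_s_3 = 0*a_s_1 + 1/2*a_s_2 + 0*a_s_3 + 3/10*a_s_4 + 1/5*a_s_5
  a_s_4 = 0*a_s_1 + 1/10*a_s_2 + 2/5*a_s_3 + 3/10*a_s_4 + 1/5*a_s_5

Substituting a_s_1 = 1 and a_s_5 = 0, rearrange to (I - Q) a = r where r[i] = P(i -> s_1):
  [9/10, -2/5, -1/10] . (a_s_2, a_s_3, a_s_4) = 1/10
  [-1/2, 1, -3/10] . (a_s_2, a_s_3, a_s_4) = 0
  [-1/10, -2/5, 7/10] . (a_s_2, a_s_3, a_s_4) = 0

Solving yields:
  a_s_2 = 29/170
  a_s_3 = 19/170
  a_s_4 = 3/34

Starting state is s_2, so the absorption probability is a_s_2 = 29/170.

Answer: 29/170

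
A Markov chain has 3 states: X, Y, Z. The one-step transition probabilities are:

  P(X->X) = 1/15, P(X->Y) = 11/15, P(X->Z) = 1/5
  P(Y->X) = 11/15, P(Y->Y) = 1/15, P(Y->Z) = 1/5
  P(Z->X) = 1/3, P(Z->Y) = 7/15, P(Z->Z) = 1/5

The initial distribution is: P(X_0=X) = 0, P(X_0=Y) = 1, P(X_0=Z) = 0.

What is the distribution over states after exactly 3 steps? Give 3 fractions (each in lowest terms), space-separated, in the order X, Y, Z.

Propagating the distribution step by step (d_{t+1} = d_t * P):
d_0 = (X=0, Y=1, Z=0)
  d_1[X] = 0*1/15 + 1*11/15 + 0*1/3 = 11/15
  d_1[Y] = 0*11/15 + 1*1/15 + 0*7/15 = 1/15
  d_1[Z] = 0*1/5 + 1*1/5 + 0*1/5 = 1/5
d_1 = (X=11/15, Y=1/15, Z=1/5)
  d_2[X] = 11/15*1/15 + 1/15*11/15 + 1/5*1/3 = 37/225
  d_2[Y] = 11/15*11/15 + 1/15*1/15 + 1/5*7/15 = 143/225
  d_2[Z] = 11/15*1/5 + 1/15*1/5 + 1/5*1/5 = 1/5
d_2 = (X=37/225, Y=143/225, Z=1/5)
  d_3[X] = 37/225*1/15 + 143/225*11/15 + 1/5*1/3 = 367/675
  d_3[Y] = 37/225*11/15 + 143/225*1/15 + 1/5*7/15 = 173/675
  d_3[Z] = 37/225*1/5 + 143/225*1/5 + 1/5*1/5 = 1/5
d_3 = (X=367/675, Y=173/675, Z=1/5)

Answer: 367/675 173/675 1/5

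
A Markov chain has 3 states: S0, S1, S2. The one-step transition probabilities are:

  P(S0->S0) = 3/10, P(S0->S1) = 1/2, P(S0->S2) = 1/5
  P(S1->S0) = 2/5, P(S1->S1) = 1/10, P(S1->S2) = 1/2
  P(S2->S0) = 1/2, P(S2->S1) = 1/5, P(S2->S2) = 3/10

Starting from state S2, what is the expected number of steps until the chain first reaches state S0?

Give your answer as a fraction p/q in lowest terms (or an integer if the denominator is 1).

Answer: 110/53

Derivation:
Let h_i = expected steps to first reach S0 from state i.
Boundary: h_S0 = 0.
First-step equations for the other states:
  h_S1 = 1 + 2/5*h_S0 + 1/10*h_S1 + 1/2*h_S2
  h_S2 = 1 + 1/2*h_S0 + 1/5*h_S1 + 3/10*h_S2

Substituting h_S0 = 0 and rearranging gives the linear system (I - Q) h = 1:
  [9/10, -1/2] . (h_S1, h_S2) = 1
  [-1/5, 7/10] . (h_S1, h_S2) = 1

Solving yields:
  h_S1 = 120/53
  h_S2 = 110/53

Starting state is S2, so the expected hitting time is h_S2 = 110/53.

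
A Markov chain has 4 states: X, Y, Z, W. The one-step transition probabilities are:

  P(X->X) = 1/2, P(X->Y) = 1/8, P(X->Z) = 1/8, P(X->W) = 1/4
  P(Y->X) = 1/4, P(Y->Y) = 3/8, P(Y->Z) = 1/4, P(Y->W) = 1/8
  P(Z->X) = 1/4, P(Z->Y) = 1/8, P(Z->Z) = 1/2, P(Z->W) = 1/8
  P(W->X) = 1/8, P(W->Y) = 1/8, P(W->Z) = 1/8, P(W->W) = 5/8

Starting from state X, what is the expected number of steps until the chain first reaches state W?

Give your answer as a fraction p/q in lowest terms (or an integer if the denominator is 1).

Answer: 5

Derivation:
Let h_i = expected steps to first reach W from state i.
Boundary: h_W = 0.
First-step equations for the other states:
  h_X = 1 + 1/2*h_X + 1/8*h_Y + 1/8*h_Z + 1/4*h_W
  h_Y = 1 + 1/4*h_X + 3/8*h_Y + 1/4*h_Z + 1/8*h_W
  h_Z = 1 + 1/4*h_X + 1/8*h_Y + 1/2*h_Z + 1/8*h_W

Substituting h_W = 0 and rearranging gives the linear system (I - Q) h = 1:
  [1/2, -1/8, -1/8] . (h_X, h_Y, h_Z) = 1
  [-1/4, 5/8, -1/4] . (h_X, h_Y, h_Z) = 1
  [-1/4, -1/8, 1/2] . (h_X, h_Y, h_Z) = 1

Solving yields:
  h_X = 5
  h_Y = 6
  h_Z = 6

Starting state is X, so the expected hitting time is h_X = 5.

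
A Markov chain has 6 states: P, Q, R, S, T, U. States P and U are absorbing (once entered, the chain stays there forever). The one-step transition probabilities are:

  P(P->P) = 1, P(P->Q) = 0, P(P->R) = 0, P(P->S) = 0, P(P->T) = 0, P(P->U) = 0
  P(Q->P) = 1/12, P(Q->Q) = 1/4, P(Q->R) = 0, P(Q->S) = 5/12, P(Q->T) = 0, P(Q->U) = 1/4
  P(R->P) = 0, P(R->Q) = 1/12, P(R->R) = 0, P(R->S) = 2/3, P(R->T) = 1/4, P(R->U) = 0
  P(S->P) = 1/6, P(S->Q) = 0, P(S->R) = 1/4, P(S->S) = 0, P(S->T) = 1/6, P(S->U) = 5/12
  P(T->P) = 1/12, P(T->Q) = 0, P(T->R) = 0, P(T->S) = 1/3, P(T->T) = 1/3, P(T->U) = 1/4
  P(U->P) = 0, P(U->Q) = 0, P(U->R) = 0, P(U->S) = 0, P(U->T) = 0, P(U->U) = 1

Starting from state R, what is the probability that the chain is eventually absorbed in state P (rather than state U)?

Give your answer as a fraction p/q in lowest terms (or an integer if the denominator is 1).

Answer: 1007/3666

Derivation:
Let a_i = P(absorbed in P | start in state i).
Boundary conditions: a_P = 1, a_U = 0.
For each transient state i, a_i = sum_j P(i->j) * a_j:
  a_Q = 1/12*a_P + 1/4*a_Q + 0*a_R + 5/12*a_S + 0*a_T + 1/4*a_U
  a_R = 0*a_P + 1/12*a_Q + 0*a_R + 2/3*a_S + 1/4*a_T + 0*a_U
  a_S = 1/6*a_P + 0*a_Q + 1/4*a_R + 0*a_S + 1/6*a_T + 5/12*a_U
  a_T = 1/12*a_P + 0*a_Q + 0*a_R + 1/3*a_S + 1/3*a_T + 1/4*a_U

Substituting a_P = 1 and a_U = 0, rearrange to (I - Q) a = r where r[i] = P(i -> P):
  [3/4, 0, -5/12, 0] . (a_Q, a_R, a_S, a_T) = 1/12
  [-1/12, 1, -2/3, -1/4] . (a_Q, a_R, a_S, a_T) = 0
  [0, -1/4, 1, -1/6] . (a_Q, a_R, a_S, a_T) = 1/6
  [0, 0, -1/3, 2/3] . (a_Q, a_R, a_S, a_T) = 1/12

Solving yields:
  a_Q = 651/2444
  a_R = 1007/3666
  a_S = 683/2444
  a_T = 647/2444

Starting state is R, so the absorption probability is a_R = 1007/3666.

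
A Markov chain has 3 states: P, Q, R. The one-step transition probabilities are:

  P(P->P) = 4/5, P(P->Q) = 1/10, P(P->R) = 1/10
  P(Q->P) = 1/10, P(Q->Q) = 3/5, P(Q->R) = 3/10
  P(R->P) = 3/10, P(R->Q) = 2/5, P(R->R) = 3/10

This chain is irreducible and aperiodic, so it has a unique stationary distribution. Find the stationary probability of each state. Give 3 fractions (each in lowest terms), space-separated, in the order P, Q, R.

Answer: 8/17 11/34 7/34

Derivation:
The stationary distribution satisfies pi = pi * P, i.e.:
  pi_P = 4/5*pi_P + 1/10*pi_Q + 3/10*pi_R
  pi_Q = 1/10*pi_P + 3/5*pi_Q + 2/5*pi_R
  pi_R = 1/10*pi_P + 3/10*pi_Q + 3/10*pi_R
with normalization: pi_P + pi_Q + pi_R = 1.

Using the first 2 balance equations plus normalization, the linear system A*pi = b is:
  [-1/5, 1/10, 3/10] . pi = 0
  [1/10, -2/5, 2/5] . pi = 0
  [1, 1, 1] . pi = 1

Solving yields:
  pi_P = 8/17
  pi_Q = 11/34
  pi_R = 7/34

Verification (pi * P):
  8/17*4/5 + 11/34*1/10 + 7/34*3/10 = 8/17 = pi_P  (ok)
  8/17*1/10 + 11/34*3/5 + 7/34*2/5 = 11/34 = pi_Q  (ok)
  8/17*1/10 + 11/34*3/10 + 7/34*3/10 = 7/34 = pi_R  (ok)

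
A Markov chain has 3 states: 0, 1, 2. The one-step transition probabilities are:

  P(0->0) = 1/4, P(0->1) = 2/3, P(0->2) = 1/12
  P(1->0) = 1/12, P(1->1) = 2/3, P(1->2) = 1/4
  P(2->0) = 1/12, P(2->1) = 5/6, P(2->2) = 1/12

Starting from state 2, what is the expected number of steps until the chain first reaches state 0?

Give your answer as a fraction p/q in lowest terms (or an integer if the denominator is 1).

Answer: 12

Derivation:
Let h_i = expected steps to first reach 0 from state i.
Boundary: h_0 = 0.
First-step equations for the other states:
  h_1 = 1 + 1/12*h_0 + 2/3*h_1 + 1/4*h_2
  h_2 = 1 + 1/12*h_0 + 5/6*h_1 + 1/12*h_2

Substituting h_0 = 0 and rearranging gives the linear system (I - Q) h = 1:
  [1/3, -1/4] . (h_1, h_2) = 1
  [-5/6, 11/12] . (h_1, h_2) = 1

Solving yields:
  h_1 = 12
  h_2 = 12

Starting state is 2, so the expected hitting time is h_2 = 12.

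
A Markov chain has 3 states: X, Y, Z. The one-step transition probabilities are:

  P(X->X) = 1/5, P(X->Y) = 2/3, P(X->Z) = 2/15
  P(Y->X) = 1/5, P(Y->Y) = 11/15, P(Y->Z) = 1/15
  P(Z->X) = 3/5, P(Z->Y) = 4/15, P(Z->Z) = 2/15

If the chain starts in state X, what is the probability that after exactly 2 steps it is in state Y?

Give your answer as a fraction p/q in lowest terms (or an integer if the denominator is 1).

Computing P^2 by repeated multiplication:
P^1 =
  X: [1/5, 2/3, 2/15]
  Y: [1/5, 11/15, 1/15]
  Z: [3/5, 4/15, 2/15]
P^2 =
  X: [19/75, 148/225, 4/45]
  Y: [17/75, 31/45, 19/225]
  Z: [19/75, 142/225, 26/225]

(P^2)[X -> Y] = 148/225

Answer: 148/225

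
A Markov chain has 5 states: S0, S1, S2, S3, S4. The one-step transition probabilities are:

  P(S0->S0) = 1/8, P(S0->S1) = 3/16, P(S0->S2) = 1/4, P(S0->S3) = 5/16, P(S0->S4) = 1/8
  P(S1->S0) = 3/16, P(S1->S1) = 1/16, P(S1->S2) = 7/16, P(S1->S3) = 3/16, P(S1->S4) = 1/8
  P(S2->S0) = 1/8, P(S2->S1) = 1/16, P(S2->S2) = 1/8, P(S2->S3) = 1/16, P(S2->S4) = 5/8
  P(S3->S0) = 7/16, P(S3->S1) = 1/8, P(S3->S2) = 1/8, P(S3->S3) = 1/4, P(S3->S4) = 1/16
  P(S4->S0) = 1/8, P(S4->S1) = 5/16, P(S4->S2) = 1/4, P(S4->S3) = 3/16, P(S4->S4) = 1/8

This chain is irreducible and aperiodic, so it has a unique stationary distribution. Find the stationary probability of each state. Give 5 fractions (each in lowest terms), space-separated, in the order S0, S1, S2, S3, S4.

The stationary distribution satisfies pi = pi * P, i.e.:
  pi_S0 = 1/8*pi_S0 + 3/16*pi_S1 + 1/8*pi_S2 + 7/16*pi_S3 + 1/8*pi_S4
  pi_S1 = 3/16*pi_S0 + 1/16*pi_S1 + 1/16*pi_S2 + 1/8*pi_S3 + 5/16*pi_S4
  pi_S2 = 1/4*pi_S0 + 7/16*pi_S1 + 1/8*pi_S2 + 1/8*pi_S3 + 1/4*pi_S4
  pi_S3 = 5/16*pi_S0 + 3/16*pi_S1 + 1/16*pi_S2 + 1/4*pi_S3 + 3/16*pi_S4
  pi_S4 = 1/8*pi_S0 + 1/8*pi_S1 + 5/8*pi_S2 + 1/16*pi_S3 + 1/8*pi_S4
with normalization: pi_S0 + pi_S1 + pi_S2 + pi_S3 + pi_S4 = 1.

Using the first 4 balance equations plus normalization, the linear system A*pi = b is:
  [-7/8, 3/16, 1/8, 7/16, 1/8] . pi = 0
  [3/16, -15/16, 1/16, 1/8, 5/16] . pi = 0
  [1/4, 7/16, -7/8, 1/8, 1/4] . pi = 0
  [5/16, 3/16, 1/16, -3/4, 3/16] . pi = 0
  [1, 1, 1, 1, 1] . pi = 1

Solving yields:
  pi_S0 = 8285/42278
  pi_S1 = 3292/21139
  pi_S2 = 4786/21139
  pi_S3 = 4142/21139
  pi_S4 = 9553/42278

Verification (pi * P):
  8285/42278*1/8 + 3292/21139*3/16 + 4786/21139*1/8 + 4142/21139*7/16 + 9553/42278*1/8 = 8285/42278 = pi_S0  (ok)
  8285/42278*3/16 + 3292/21139*1/16 + 4786/21139*1/16 + 4142/21139*1/8 + 9553/42278*5/16 = 3292/21139 = pi_S1  (ok)
  8285/42278*1/4 + 3292/21139*7/16 + 4786/21139*1/8 + 4142/21139*1/8 + 9553/42278*1/4 = 4786/21139 = pi_S2  (ok)
  8285/42278*5/16 + 3292/21139*3/16 + 4786/21139*1/16 + 4142/21139*1/4 + 9553/42278*3/16 = 4142/21139 = pi_S3  (ok)
  8285/42278*1/8 + 3292/21139*1/8 + 4786/21139*5/8 + 4142/21139*1/16 + 9553/42278*1/8 = 9553/42278 = pi_S4  (ok)

Answer: 8285/42278 3292/21139 4786/21139 4142/21139 9553/42278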